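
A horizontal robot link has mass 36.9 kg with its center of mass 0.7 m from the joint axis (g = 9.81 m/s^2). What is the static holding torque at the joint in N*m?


tau = m*g*L = 36.9 * 9.81 * 0.7 = 253.3923

253.3923 N*m


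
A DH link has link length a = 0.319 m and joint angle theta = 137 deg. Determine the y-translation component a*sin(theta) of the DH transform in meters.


a*sin(theta) = 0.319*sin(137 deg) = 0.2176

0.2176 m


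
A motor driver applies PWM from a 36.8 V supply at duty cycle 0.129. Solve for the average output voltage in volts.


V_avg = V_supply * D = 36.8*0.129 = 4.7472

4.7472 V


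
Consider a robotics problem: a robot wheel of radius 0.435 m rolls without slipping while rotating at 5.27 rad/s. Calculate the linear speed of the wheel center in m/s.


v = omega * r = 5.27 * 0.435 = 2.2924

2.2924 m/s


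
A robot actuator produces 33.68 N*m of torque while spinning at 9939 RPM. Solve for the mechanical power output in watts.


omega = 9939 * 2*pi/60 = 1040.809646 rad/s
P = tau * omega = 33.68 * 1040.809646 = 35054.4689

35054.4689 W


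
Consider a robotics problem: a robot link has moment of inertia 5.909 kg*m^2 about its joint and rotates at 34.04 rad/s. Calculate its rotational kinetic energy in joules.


KE = (1/2)*I*omega^2 = 0.5*5.909*34.04^2 = 3423.4430

3423.4430 J


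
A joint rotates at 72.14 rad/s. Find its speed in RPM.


RPM = 72.14 * 60/(2*pi) = 688.8863

688.8863 RPM


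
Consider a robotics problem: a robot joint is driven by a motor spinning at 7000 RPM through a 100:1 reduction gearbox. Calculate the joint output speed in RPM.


omega_joint = omega_motor / N = 7000 / 100 = 70.0000

70.0000 RPM


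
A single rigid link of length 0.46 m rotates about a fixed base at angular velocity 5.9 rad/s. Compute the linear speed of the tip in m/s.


v = L*omega = 0.46 * 5.9 = 2.7140

2.7140 m/s


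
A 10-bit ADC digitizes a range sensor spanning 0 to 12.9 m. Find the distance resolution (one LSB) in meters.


res = range / 2^n = 12.9/2^10 = 12.9/1024 = 0.0126

0.0126 m


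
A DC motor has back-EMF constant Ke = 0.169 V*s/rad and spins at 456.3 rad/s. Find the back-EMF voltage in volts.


V_emf = Ke * omega = 0.169*456.3 = 77.1147

77.1147 V


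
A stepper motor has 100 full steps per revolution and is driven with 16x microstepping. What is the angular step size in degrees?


step = 360/(100*16) = 360/1600 = 0.2250

0.2250 degrees


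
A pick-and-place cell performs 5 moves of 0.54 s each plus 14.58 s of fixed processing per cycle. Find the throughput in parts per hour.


T_cycle = 5*0.54 + 14.58 = 17.2800 s
rate = 3600/T = 208.3333

208.3333 parts/hour


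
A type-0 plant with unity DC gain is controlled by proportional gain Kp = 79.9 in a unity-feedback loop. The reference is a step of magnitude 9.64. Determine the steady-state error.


e_ss = R/(1 + Kp) = 9.64/(1 + 79.9) = 9.64/80.9000 = 0.1192

0.1192


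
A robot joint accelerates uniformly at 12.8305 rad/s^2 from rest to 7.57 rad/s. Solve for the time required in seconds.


t = delta_omega / alpha = 7.57 / 12.8305 = 0.5900

0.5900 s


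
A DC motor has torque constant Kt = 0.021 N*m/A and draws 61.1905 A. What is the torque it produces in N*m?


tau = Kt * I = 0.021*61.1905 = 1.2850

1.2850 N*m


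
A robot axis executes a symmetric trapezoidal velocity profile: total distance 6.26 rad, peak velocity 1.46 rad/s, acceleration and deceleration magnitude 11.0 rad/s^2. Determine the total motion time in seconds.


t_acc = v/a = 1.46/11.0 = 0.132727 s
d_acc = v^2/(2a) = 0.096891 rad (each ramp)
d_cruise = 6.26 - 2*0.096891 = 6.066218 rad
t_cruise = 6.066218/1.46 = 4.154944 s
t_total = 2*0.132727 + 4.154944 = 4.4204

4.4204 s


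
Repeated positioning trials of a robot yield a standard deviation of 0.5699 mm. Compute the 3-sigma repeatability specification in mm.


repeatability = 3*sigma = 3*0.5699 = 1.7097

1.7097 mm


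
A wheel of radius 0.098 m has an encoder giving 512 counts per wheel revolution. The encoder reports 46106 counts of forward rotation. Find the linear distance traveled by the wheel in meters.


revs = 46106/512 = 90.050781
d = revs * 2*pi*r = 90.050781 * 2*pi*0.098 = 55.4490

55.4490 m


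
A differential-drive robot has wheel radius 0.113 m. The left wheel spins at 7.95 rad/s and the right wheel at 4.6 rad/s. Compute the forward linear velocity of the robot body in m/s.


v = r*(wR + wL)/2 = 0.113*(4.6 + 7.95)/2 = 0.7091

0.7091 m/s


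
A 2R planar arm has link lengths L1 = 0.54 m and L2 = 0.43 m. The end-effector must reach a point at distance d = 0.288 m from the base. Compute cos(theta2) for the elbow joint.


cos(th2) = (d^2 - L1^2 - L2^2)/(2*L1*L2) = (0.288^2 - 0.54^2 - 0.43^2)/(2*0.54*0.43) = -0.8475

-0.8475


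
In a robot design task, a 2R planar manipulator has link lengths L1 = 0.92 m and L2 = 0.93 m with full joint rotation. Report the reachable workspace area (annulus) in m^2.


r_max = L1 + L2 = 1.8500, r_min = |L1 - L2| = 0.0100
A = pi*(r_max^2 - r_min^2) = pi*(3.4225 - 0.0001) = 10.7518

10.7518 m^2


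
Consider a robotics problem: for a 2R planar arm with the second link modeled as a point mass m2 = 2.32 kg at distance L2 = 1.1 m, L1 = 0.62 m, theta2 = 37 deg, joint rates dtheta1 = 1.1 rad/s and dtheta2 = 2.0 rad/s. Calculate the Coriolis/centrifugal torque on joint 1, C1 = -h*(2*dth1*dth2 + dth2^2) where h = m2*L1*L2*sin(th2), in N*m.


h = m2*L1*L2*sin(th2) = 2.32*0.62*1.1*sin(37 deg) = 0.952216
C1 = -h*(2*1.1*2.0 + 2.0^2) = -0.952216*8.4000 = -7.9986

-7.9986 N*m


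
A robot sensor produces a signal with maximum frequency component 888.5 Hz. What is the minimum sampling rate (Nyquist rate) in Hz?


f_s,min = 2*f_max = 2*888.5 = 1777.0000

1777.0000 Hz


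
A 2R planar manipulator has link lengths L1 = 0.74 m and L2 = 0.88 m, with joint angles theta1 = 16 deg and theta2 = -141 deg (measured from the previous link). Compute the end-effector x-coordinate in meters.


x = L1*cos(th1) + L2*cos(th1+th2) = 0.74*cos(16 deg) + 0.88*cos(-125 deg) = 0.2066

0.2066 m


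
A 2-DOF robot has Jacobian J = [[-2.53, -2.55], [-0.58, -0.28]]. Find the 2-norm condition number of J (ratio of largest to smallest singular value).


JJ^T eigenvalues: trace(JJ^T) = 13.3182, det(JJ^T) = det(J)^2 = 0.59382436
s_max^2 = (13.3182 + sqrt(174.99915380))/2 = 13.27346229
s_min^2 = (13.3182 - sqrt(174.99915380))/2 = 0.04473771
kappa = s_max/s_min = sqrt(13.27346229/0.04473771) = 17.2248

17.2248


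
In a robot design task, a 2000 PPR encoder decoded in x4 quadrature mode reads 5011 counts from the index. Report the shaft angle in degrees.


angle = counts * 360 / (PPR*4) = 5011 * 360 / 8000 = 225.4950

225.4950 degrees


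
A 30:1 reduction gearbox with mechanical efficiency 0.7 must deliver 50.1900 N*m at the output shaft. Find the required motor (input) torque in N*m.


tau_in = tau_out / (N * eta) = 50.1900 / (30 * 0.7) = 2.3900

2.3900 N*m


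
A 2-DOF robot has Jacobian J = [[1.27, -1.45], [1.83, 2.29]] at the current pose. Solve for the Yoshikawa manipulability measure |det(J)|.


det(J) = 1.27*2.29 - (-1.45)*(1.83) = 5.5618
|det(J)| = 5.5618

5.5618


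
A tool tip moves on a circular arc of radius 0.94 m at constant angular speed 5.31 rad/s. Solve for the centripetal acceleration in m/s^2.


a_c = omega^2 * r = 5.31^2 * 0.94 = 26.5043

26.5043 m/s^2


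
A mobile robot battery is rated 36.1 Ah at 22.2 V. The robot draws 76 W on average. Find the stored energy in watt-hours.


E = capacity * V = 36.1*22.2 = 801.4200

801.4200 Wh


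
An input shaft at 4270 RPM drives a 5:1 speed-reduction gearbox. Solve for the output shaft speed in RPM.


omega_out = omega_in / N = 4270 / 5 = 854.0000

854.0000 RPM


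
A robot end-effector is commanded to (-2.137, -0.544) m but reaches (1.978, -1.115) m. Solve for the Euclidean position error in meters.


dx = 1.978 - (-2.137) = 4.1150, dy = -1.115 - (-0.544) = -0.5710
err = sqrt(16.933225 + 0.326041) = 4.1544

4.1544 m


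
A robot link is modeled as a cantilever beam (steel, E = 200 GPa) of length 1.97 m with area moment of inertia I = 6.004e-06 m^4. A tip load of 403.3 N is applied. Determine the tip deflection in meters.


delta = F*L^3/(3*E*I) = 403.3*1.97^3/(3*2.000e+11*6.004e-06)
      = 3083.3789309/3602400 = 8.5592e-04

8.5592e-04 m


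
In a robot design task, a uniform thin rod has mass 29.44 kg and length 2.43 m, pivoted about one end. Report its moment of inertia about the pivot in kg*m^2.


I = (1/3)*m*L^2 = (1/3)*29.44*2.43^2 = 57.9468

57.9468 kg*m^2


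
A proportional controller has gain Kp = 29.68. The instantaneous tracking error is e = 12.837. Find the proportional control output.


u_P = Kp * e = 29.68 * 12.837 = 381.0022

381.0022


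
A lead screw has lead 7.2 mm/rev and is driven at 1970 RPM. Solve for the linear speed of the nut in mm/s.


v = lead * (RPM/60) = 7.2*1970/60 = 236.4000

236.4000 mm/s


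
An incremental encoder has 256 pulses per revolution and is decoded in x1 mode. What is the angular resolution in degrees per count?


resolution = 360 / (PPR * 1) = 360 / 256 = 1.4062

1.4062 degrees


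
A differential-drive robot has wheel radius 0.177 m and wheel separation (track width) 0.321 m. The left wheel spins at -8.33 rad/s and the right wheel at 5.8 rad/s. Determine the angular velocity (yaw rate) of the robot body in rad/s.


omega = r*(wR - wL)/L = 0.177*(5.8 - (-8.33))/0.321 = 7.7913

7.7913 rad/s


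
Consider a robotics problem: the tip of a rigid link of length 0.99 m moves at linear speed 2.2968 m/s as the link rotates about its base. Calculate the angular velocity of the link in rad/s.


omega = v / L = 2.2968 / 0.99 = 2.3200

2.3200 rad/s


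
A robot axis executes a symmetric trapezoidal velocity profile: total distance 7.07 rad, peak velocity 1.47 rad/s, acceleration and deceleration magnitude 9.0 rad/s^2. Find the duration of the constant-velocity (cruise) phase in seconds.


t_acc = v/a = 0.163333 s, d_acc = v^2/(2a) = 0.120050 rad each
d_cruise = 7.07 - 2*0.120050 = 6.829900 rad
t_cruise = d_cruise/v = 6.829900/1.47 = 4.6462

4.6462 s


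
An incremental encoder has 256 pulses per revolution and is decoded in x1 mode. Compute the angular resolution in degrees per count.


resolution = 360 / (PPR * 1) = 360 / 256 = 1.4062

1.4062 degrees


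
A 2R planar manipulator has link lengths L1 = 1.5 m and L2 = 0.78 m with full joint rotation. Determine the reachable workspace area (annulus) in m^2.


r_max = L1 + L2 = 2.2800, r_min = |L1 - L2| = 0.7200
A = pi*(r_max^2 - r_min^2) = pi*(5.1984 - 0.5184) = 14.7027

14.7027 m^2


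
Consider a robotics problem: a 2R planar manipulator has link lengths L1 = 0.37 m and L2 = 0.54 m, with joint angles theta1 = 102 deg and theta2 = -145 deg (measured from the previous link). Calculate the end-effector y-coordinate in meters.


y = L1*sin(th1) + L2*sin(th1+th2) = 0.37*sin(102 deg) + 0.54*sin(-43 deg) = -0.0064

-0.0064 m


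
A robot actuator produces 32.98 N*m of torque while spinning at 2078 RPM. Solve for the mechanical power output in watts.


omega = 2078 * 2*pi/60 = 217.607651 rad/s
P = tau * omega = 32.98 * 217.607651 = 7176.7003

7176.7003 W


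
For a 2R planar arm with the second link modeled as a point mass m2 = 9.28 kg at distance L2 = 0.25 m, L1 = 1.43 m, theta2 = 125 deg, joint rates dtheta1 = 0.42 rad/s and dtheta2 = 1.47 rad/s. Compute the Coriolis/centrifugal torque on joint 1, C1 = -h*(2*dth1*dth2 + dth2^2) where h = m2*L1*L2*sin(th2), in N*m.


h = m2*L1*L2*sin(th2) = 9.28*1.43*0.25*sin(125 deg) = 2.717619
C1 = -h*(2*0.42*1.47 + 1.47^2) = -2.717619*3.3957 = -9.2282

-9.2282 N*m


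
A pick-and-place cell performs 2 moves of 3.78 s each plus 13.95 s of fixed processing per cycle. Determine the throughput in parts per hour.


T_cycle = 2*3.78 + 13.95 = 21.5100 s
rate = 3600/T = 167.3640

167.3640 parts/hour


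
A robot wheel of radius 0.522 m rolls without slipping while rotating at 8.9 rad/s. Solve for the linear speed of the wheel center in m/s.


v = omega * r = 8.9 * 0.522 = 4.6458

4.6458 m/s


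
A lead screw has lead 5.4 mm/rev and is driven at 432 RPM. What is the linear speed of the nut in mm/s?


v = lead * (RPM/60) = 5.4*432/60 = 38.8800

38.8800 mm/s


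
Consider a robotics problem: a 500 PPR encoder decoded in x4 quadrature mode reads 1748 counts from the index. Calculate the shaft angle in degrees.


angle = counts * 360 / (PPR*4) = 1748 * 360 / 2000 = 314.6400

314.6400 degrees


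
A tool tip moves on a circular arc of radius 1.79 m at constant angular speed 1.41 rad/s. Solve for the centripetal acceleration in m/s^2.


a_c = omega^2 * r = 1.41^2 * 1.79 = 3.5587

3.5587 m/s^2


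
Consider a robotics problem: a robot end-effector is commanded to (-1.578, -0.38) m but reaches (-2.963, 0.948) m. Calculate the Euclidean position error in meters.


dx = -2.963 - (-1.578) = -1.3850, dy = 0.948 - (-0.38) = 1.3280
err = sqrt(1.918225 + 1.763584) = 1.9188

1.9188 m


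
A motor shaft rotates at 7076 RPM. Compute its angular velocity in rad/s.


omega = 7076 * 2*pi/60 = 740.9970

740.9970 rad/s


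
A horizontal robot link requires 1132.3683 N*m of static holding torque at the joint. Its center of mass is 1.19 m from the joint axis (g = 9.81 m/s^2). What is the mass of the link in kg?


m = tau / (g*L) = 1132.3683 / (9.81 * 1.19) = 97.0000

97.0000 kg


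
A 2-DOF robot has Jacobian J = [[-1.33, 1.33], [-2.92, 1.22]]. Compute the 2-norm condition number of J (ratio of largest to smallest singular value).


JJ^T eigenvalues: trace(JJ^T) = 13.5526, det(JJ^T) = det(J)^2 = 5.11212100
s_max^2 = (13.5526 + sqrt(163.22448276))/2 = 13.16426687
s_min^2 = (13.5526 - sqrt(163.22448276))/2 = 0.38833313
kappa = s_max/s_min = sqrt(13.16426687/0.38833313) = 5.8223

5.8223


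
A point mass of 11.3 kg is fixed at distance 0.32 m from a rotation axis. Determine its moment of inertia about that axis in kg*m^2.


I = m*r^2 = 11.3*0.32^2 = 1.1571

1.1571 kg*m^2


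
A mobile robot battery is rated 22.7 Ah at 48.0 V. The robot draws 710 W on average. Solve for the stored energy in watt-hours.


E = capacity * V = 22.7*48.0 = 1089.6000

1089.6000 Wh


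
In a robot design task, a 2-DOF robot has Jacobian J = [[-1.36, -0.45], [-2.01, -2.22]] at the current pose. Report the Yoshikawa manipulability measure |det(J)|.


det(J) = -1.36*-2.22 - (-0.45)*(-2.01) = 2.1147
|det(J)| = 2.1147

2.1147


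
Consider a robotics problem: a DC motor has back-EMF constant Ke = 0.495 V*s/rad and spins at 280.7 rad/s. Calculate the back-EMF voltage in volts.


V_emf = Ke * omega = 0.495*280.7 = 138.9465

138.9465 V


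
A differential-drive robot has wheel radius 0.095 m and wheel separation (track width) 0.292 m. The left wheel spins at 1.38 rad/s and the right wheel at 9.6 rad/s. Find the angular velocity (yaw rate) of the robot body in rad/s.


omega = r*(wR - wL)/L = 0.095*(9.6 - (1.38))/0.292 = 2.6743

2.6743 rad/s


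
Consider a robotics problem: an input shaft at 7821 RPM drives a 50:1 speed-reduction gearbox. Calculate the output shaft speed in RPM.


omega_out = omega_in / N = 7821 / 50 = 156.4200

156.4200 RPM


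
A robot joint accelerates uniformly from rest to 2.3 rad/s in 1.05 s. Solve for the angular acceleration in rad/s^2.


alpha = delta_omega / t = 2.3 / 1.05 = 2.1905

2.1905 rad/s^2


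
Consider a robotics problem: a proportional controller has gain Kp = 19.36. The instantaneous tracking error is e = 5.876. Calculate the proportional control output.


u_P = Kp * e = 19.36 * 5.876 = 113.7594

113.7594


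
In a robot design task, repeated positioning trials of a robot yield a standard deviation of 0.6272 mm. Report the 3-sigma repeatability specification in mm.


repeatability = 3*sigma = 3*0.6272 = 1.8816

1.8816 mm


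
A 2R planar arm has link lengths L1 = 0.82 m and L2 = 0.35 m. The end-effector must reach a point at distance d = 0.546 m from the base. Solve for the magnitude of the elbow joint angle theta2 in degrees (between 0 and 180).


cos(th2) = (d^2 - L1^2 - L2^2)/(2*L1*L2) = (0.546^2 - 0.82^2 - 0.35^2)/(2*0.82*0.35) = -0.86547735
th2 = acos(-0.86547735) = 149.9373 deg

149.9373 degrees


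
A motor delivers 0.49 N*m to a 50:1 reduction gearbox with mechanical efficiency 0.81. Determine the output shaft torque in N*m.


tau_out = tau_in * N * eta = 0.49 * 50 * 0.81 = 19.8450

19.8450 N*m


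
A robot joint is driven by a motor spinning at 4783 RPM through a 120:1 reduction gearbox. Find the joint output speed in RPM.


omega_joint = omega_motor / N = 4783 / 120 = 39.8583

39.8583 RPM


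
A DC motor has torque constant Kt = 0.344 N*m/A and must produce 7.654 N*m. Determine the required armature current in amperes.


I = tau / Kt = 7.654/0.344 = 22.2500

22.2500 A


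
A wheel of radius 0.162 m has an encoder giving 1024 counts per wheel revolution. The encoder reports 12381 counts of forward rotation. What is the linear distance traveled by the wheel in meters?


revs = 12381/1024 = 12.090820
d = revs * 2*pi*r = 12.090820 * 2*pi*0.162 = 12.3070

12.3070 m


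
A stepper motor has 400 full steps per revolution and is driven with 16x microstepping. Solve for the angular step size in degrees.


step = 360/(400*16) = 360/6400 = 0.0563

0.0563 degrees


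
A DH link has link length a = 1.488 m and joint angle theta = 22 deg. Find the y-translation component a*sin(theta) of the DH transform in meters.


a*sin(theta) = 1.488*sin(22 deg) = 0.5574

0.5574 m


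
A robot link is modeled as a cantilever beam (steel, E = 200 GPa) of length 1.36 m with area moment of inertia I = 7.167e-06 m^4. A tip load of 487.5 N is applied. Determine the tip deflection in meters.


delta = F*L^3/(3*E*I) = 487.5*1.36^3/(3*2.000e+11*7.167e-06)
      = 1226.2848/4300200 = 2.8517e-04

2.8517e-04 m


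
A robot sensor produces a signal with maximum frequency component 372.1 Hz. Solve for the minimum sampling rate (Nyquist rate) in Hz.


f_s,min = 2*f_max = 2*372.1 = 744.2000

744.2000 Hz


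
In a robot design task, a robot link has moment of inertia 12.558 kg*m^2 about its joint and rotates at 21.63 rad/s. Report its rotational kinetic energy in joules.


KE = (1/2)*I*omega^2 = 0.5*12.558*21.63^2 = 2937.6735

2937.6735 J


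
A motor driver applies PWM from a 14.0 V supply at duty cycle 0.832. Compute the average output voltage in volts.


V_avg = V_supply * D = 14.0*0.832 = 11.6480

11.6480 V


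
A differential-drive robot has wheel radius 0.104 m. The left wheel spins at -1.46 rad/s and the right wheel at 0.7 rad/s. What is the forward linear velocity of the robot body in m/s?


v = r*(wR + wL)/2 = 0.104*(0.7 + -1.46)/2 = -0.0395

-0.0395 m/s


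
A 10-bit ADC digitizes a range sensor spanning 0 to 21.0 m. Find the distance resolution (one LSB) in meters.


res = range / 2^n = 21.0/2^10 = 21.0/1024 = 0.0205

0.0205 m


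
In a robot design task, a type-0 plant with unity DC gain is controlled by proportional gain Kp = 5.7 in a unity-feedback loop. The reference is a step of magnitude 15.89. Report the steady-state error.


e_ss = R/(1 + Kp) = 15.89/(1 + 5.7) = 15.89/6.7000 = 2.3716

2.3716


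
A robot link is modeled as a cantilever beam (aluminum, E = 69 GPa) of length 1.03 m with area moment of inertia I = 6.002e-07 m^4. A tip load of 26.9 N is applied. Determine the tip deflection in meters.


delta = F*L^3/(3*E*I) = 26.9*1.03^3/(3*6.900e+10*6.002e-07)
      = 29.3943563/124241.4 = 2.3659e-04

2.3659e-04 m


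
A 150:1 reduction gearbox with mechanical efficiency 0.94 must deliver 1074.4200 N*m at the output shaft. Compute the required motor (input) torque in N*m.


tau_in = tau_out / (N * eta) = 1074.4200 / (150 * 0.94) = 7.6200

7.6200 N*m


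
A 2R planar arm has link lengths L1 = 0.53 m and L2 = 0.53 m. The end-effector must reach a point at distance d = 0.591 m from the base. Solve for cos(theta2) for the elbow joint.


cos(th2) = (d^2 - L1^2 - L2^2)/(2*L1*L2) = (0.591^2 - 0.53^2 - 0.53^2)/(2*0.53*0.53) = -0.3783

-0.3783


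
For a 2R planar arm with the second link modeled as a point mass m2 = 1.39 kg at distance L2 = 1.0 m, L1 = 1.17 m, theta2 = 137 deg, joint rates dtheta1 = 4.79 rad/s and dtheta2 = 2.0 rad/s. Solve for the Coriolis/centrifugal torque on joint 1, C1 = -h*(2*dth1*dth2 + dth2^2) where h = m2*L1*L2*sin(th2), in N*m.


h = m2*L1*L2*sin(th2) = 1.39*1.17*1.0*sin(137 deg) = 1.109134
C1 = -h*(2*4.79*2.0 + 2.0^2) = -1.109134*23.1600 = -25.6875

-25.6875 N*m


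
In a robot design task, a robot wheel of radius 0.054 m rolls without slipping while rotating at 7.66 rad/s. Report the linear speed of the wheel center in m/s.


v = omega * r = 7.66 * 0.054 = 0.4136

0.4136 m/s


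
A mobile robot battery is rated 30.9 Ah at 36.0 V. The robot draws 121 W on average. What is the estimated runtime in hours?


E = 30.9*36.0 = 1112.4000 Wh
t = E/P = 1112.4000/121 = 9.1934

9.1934 hours


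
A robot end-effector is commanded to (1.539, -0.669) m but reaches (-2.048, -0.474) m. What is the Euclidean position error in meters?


dx = -2.048 - (1.539) = -3.5870, dy = -0.474 - (-0.669) = 0.1950
err = sqrt(12.866569 + 0.038025) = 3.5923

3.5923 m


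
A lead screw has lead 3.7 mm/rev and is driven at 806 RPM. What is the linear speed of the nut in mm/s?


v = lead * (RPM/60) = 3.7*806/60 = 49.7033

49.7033 mm/s


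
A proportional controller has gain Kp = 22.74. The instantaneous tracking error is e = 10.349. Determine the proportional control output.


u_P = Kp * e = 22.74 * 10.349 = 235.3363

235.3363


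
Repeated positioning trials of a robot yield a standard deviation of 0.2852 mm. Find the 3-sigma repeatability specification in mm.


repeatability = 3*sigma = 3*0.2852 = 0.8556

0.8556 mm


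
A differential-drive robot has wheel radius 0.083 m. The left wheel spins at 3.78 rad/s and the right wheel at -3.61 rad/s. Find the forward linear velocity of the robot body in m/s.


v = r*(wR + wL)/2 = 0.083*(-3.61 + 3.78)/2 = 0.0071

0.0071 m/s


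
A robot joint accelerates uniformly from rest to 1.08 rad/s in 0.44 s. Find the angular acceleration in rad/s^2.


alpha = delta_omega / t = 1.08 / 0.44 = 2.4545

2.4545 rad/s^2


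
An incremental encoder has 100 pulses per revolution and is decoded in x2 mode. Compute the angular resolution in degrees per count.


resolution = 360 / (PPR * 2) = 360 / 200 = 1.8000

1.8000 degrees


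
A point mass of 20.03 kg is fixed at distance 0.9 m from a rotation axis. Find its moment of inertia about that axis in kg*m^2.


I = m*r^2 = 20.03*0.9^2 = 16.2243

16.2243 kg*m^2


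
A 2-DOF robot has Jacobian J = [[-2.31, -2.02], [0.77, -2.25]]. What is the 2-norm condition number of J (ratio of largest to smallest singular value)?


JJ^T eigenvalues: trace(JJ^T) = 15.0719, det(JJ^T) = det(J)^2 = 45.60165841
s_max^2 = (15.0719 + sqrt(44.75553597))/2 = 10.88092892
s_min^2 = (15.0719 - sqrt(44.75553597))/2 = 4.19097108
kappa = s_max/s_min = sqrt(10.88092892/4.19097108) = 1.6113

1.6113


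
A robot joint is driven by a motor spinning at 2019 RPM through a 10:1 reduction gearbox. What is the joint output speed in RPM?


omega_joint = omega_motor / N = 2019 / 10 = 201.9000

201.9000 RPM


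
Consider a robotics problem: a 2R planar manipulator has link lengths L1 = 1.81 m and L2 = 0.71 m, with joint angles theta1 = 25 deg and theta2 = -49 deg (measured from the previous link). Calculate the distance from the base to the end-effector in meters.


x = L1*cos(th1) + L2*cos(th1+th2) = 2.289034
y = L1*sin(th1) + L2*sin(th1+th2) = 0.476156
d = sqrt(x^2 + y^2) = sqrt(5.239677 + 0.226725) = 2.3380

2.3380 m


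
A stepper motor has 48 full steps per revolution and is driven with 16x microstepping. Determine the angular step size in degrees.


step = 360/(48*16) = 360/768 = 0.4688

0.4688 degrees


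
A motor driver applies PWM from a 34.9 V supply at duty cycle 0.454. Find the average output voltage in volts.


V_avg = V_supply * D = 34.9*0.454 = 15.8446

15.8446 V


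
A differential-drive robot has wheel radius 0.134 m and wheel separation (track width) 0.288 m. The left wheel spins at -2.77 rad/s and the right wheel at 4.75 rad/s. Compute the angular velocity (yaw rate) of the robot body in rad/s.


omega = r*(wR - wL)/L = 0.134*(4.75 - (-2.77))/0.288 = 3.4989

3.4989 rad/s


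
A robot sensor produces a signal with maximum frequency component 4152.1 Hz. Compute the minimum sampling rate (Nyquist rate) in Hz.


f_s,min = 2*f_max = 2*4152.1 = 8304.2000

8304.2000 Hz


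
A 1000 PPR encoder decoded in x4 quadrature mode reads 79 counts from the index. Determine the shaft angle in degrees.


angle = counts * 360 / (PPR*4) = 79 * 360 / 4000 = 7.1100

7.1100 degrees


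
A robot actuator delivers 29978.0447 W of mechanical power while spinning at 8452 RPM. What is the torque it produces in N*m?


omega = 8452 * 2*pi/60 = 885.091370 rad/s
tau = P / omega = 29978.0447 / 885.091370 = 33.8700

33.8700 N*m


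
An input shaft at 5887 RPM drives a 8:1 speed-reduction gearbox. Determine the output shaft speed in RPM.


omega_out = omega_in / N = 5887 / 8 = 735.8750

735.8750 RPM


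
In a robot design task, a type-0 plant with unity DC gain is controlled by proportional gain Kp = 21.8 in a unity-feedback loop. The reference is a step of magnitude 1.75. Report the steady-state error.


e_ss = R/(1 + Kp) = 1.75/(1 + 21.8) = 1.75/22.8000 = 0.0768

0.0768


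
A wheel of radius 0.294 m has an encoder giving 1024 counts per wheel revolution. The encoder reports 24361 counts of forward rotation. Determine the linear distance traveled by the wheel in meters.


revs = 24361/1024 = 23.790039
d = revs * 2*pi*r = 23.790039 * 2*pi*0.294 = 43.9463

43.9463 m


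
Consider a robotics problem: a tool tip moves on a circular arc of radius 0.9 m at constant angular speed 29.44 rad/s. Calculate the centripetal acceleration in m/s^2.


a_c = omega^2 * r = 29.44^2 * 0.9 = 780.0422

780.0422 m/s^2


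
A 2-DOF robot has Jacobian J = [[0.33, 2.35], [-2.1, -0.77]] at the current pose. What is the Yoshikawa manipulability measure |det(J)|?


det(J) = 0.33*-0.77 - (2.35)*(-2.1) = 4.6809
|det(J)| = 4.6809

4.6809


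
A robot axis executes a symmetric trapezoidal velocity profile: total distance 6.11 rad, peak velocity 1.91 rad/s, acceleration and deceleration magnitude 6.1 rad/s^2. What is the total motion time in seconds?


t_acc = v/a = 1.91/6.1 = 0.313115 s
d_acc = v^2/(2a) = 0.299025 rad (each ramp)
d_cruise = 6.11 - 2*0.299025 = 5.511950 rad
t_cruise = 5.511950/1.91 = 2.885838 s
t_total = 2*0.313115 + 2.885838 = 3.5121

3.5121 s


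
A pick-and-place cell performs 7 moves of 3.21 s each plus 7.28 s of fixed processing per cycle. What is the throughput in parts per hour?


T_cycle = 7*3.21 + 7.28 = 29.7500 s
rate = 3600/T = 121.0084

121.0084 parts/hour


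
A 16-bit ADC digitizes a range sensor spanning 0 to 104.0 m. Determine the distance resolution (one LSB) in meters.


res = range / 2^n = 104.0/2^16 = 104.0/65536 = 0.0016

0.0016 m


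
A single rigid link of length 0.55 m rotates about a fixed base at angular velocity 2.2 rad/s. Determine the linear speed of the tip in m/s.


v = L*omega = 0.55 * 2.2 = 1.2100

1.2100 m/s


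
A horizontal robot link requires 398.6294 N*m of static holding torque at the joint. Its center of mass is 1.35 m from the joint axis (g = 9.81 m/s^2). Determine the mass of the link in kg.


m = tau / (g*L) = 398.6294 / (9.81 * 1.35) = 30.1000

30.1000 kg


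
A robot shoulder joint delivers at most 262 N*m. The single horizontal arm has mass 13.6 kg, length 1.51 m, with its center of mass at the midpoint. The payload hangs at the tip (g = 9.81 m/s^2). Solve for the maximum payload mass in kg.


tau_arm = m_arm*g*(L/2) = 13.6*9.81*1.51/2 = 100.7291 N*m
tau_payload = tau_max - tau_arm = 262 - 100.7291 = 161.2709
m_payload = tau_payload / (g*L) = 161.2709 / (9.81*1.51) = 10.8870

10.8870 kg


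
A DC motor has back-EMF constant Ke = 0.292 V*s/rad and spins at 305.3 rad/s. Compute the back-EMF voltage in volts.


V_emf = Ke * omega = 0.292*305.3 = 89.1476

89.1476 V


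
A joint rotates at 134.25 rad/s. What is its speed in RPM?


RPM = 134.25 * 60/(2*pi) = 1281.9931

1281.9931 RPM


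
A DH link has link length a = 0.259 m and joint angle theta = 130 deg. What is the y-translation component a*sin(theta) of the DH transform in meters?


a*sin(theta) = 0.259*sin(130 deg) = 0.1984

0.1984 m


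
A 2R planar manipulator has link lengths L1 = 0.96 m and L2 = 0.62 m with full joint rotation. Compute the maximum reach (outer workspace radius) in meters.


r_max = L1 + L2 = 0.96 + 0.62 = 1.5800

1.5800 m


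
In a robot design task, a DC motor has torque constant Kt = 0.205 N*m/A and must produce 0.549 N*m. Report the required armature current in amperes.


I = tau / Kt = 0.549/0.205 = 2.6780

2.6780 A


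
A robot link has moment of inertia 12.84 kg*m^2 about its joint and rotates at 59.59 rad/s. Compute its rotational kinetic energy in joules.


KE = (1/2)*I*omega^2 = 0.5*12.84*59.59^2 = 22797.2152

22797.2152 J


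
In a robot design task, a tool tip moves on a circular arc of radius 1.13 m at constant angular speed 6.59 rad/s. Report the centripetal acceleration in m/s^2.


a_c = omega^2 * r = 6.59^2 * 1.13 = 49.0738

49.0738 m/s^2


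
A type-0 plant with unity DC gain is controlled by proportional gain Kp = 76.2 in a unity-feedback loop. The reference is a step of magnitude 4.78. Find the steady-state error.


e_ss = R/(1 + Kp) = 4.78/(1 + 76.2) = 4.78/77.2000 = 0.0619

0.0619


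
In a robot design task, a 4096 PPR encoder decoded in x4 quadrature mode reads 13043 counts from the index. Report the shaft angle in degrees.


angle = counts * 360 / (PPR*4) = 13043 * 360 / 16384 = 286.5894

286.5894 degrees


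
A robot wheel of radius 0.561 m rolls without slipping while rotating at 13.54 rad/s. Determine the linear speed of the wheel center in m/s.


v = omega * r = 13.54 * 0.561 = 7.5959

7.5959 m/s


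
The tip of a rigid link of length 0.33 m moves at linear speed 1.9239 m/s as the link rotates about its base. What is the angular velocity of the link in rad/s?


omega = v / L = 1.9239 / 0.33 = 5.8300

5.8300 rad/s


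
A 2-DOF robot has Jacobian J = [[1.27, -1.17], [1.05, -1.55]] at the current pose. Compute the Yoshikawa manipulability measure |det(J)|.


det(J) = 1.27*-1.55 - (-1.17)*(1.05) = -0.7400
|det(J)| = 0.7400

0.7400


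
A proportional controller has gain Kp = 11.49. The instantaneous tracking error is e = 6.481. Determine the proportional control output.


u_P = Kp * e = 11.49 * 6.481 = 74.4667

74.4667


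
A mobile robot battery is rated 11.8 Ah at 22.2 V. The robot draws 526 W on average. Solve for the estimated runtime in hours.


E = 11.8*22.2 = 261.9600 Wh
t = E/P = 261.9600/526 = 0.4980

0.4980 hours


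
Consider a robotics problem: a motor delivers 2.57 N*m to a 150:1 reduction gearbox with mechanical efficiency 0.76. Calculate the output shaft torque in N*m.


tau_out = tau_in * N * eta = 2.57 * 150 * 0.76 = 292.9800

292.9800 N*m


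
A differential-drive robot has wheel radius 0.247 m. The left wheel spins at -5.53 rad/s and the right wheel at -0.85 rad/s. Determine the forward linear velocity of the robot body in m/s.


v = r*(wR + wL)/2 = 0.247*(-0.85 + -5.53)/2 = -0.7879

-0.7879 m/s


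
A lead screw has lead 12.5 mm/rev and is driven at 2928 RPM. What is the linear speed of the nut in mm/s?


v = lead * (RPM/60) = 12.5*2928/60 = 610.0000

610.0000 mm/s


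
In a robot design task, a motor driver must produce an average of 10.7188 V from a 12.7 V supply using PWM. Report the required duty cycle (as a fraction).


D = V_avg/V_supply = 10.7188/12.7 = 0.8440

0.8440


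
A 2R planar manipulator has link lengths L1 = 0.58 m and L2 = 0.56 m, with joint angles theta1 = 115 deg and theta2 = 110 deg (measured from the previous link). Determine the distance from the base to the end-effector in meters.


x = L1*cos(th1) + L2*cos(th1+th2) = -0.641098
y = L1*sin(th1) + L2*sin(th1+th2) = 0.129679
d = sqrt(x^2 + y^2) = sqrt(0.411007 + 0.016817) = 0.6541

0.6541 m


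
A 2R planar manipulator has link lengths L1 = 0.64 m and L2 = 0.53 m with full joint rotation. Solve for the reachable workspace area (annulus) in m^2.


r_max = L1 + L2 = 1.1700, r_min = |L1 - L2| = 0.1100
A = pi*(r_max^2 - r_min^2) = pi*(1.3689 - 0.0121) = 4.2625

4.2625 m^2


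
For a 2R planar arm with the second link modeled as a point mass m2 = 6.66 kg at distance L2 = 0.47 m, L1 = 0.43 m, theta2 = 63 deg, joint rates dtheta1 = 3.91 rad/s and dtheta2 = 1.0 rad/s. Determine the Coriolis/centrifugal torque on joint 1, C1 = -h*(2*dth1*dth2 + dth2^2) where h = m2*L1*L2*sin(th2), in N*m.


h = m2*L1*L2*sin(th2) = 6.66*0.43*0.47*sin(63 deg) = 1.199282
C1 = -h*(2*3.91*1.0 + 1.0^2) = -1.199282*8.8200 = -10.5777

-10.5777 N*m


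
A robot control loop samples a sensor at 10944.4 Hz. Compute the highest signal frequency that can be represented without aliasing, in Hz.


f_max = f_s/2 = 10944.4/2 = 5472.2000

5472.2000 Hz


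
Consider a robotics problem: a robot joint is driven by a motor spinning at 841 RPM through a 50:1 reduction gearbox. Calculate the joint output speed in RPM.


omega_joint = omega_motor / N = 841 / 50 = 16.8200

16.8200 RPM


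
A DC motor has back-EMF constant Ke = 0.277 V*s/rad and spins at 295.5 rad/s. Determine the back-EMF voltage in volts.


V_emf = Ke * omega = 0.277*295.5 = 81.8535

81.8535 V


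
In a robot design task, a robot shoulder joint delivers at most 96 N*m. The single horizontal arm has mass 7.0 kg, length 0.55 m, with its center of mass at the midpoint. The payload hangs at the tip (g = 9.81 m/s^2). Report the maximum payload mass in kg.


tau_arm = m_arm*g*(L/2) = 7.0*9.81*0.55/2 = 18.8843 N*m
tau_payload = tau_max - tau_arm = 96 - 18.8843 = 77.1157
m_payload = tau_payload / (g*L) = 77.1157 / (9.81*0.55) = 14.2926

14.2926 kg


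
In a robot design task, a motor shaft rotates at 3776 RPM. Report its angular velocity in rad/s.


omega = 3776 * 2*pi/60 = 395.4218

395.4218 rad/s


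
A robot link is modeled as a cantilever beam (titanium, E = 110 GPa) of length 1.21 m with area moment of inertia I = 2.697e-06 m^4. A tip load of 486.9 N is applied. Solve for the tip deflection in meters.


delta = F*L^3/(3*E*I) = 486.9*1.21^3/(3*1.100e+11*2.697e-06)
      = 862.5730509/890010 = 9.6917e-04

9.6917e-04 m


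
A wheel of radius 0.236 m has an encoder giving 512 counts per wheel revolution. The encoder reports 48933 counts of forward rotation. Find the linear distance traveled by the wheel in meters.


revs = 48933/512 = 95.572266
d = revs * 2*pi*r = 95.572266 * 2*pi*0.236 = 141.7176

141.7176 m


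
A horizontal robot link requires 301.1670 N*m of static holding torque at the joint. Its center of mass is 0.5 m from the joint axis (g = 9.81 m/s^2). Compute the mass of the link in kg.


m = tau / (g*L) = 301.1670 / (9.81 * 0.5) = 61.4000

61.4000 kg


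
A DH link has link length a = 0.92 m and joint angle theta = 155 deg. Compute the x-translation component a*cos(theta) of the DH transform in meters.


a*cos(theta) = 0.92*cos(155 deg) = -0.8338

-0.8338 m


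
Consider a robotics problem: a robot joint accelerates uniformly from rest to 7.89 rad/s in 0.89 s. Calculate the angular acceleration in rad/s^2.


alpha = delta_omega / t = 7.89 / 0.89 = 8.8652

8.8652 rad/s^2


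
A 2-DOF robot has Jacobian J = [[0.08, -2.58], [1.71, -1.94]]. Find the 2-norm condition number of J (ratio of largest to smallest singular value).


JJ^T eigenvalues: trace(JJ^T) = 13.3505, det(JJ^T) = det(J)^2 = 18.11864356
s_max^2 = (13.3505 + sqrt(105.76127601))/2 = 11.81726507
s_min^2 = (13.3505 - sqrt(105.76127601))/2 = 1.53323493
kappa = s_max/s_min = sqrt(11.81726507/1.53323493) = 2.7762

2.7762


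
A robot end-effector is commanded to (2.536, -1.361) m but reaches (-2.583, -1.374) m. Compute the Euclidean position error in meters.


dx = -2.583 - (2.536) = -5.1190, dy = -1.374 - (-1.361) = -0.0130
err = sqrt(26.204161 + 0.000169) = 5.1190

5.1190 m


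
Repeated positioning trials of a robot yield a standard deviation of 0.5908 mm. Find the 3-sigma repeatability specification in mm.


repeatability = 3*sigma = 3*0.5908 = 1.7724

1.7724 mm


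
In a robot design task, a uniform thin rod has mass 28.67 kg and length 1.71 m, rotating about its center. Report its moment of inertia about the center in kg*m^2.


I = (1/12)*m*L^2 = (1/12)*28.67*1.71^2 = 6.9862

6.9862 kg*m^2


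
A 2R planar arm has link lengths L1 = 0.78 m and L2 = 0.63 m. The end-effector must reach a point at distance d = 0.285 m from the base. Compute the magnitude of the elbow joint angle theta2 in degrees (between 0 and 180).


cos(th2) = (d^2 - L1^2 - L2^2)/(2*L1*L2) = (0.285^2 - 0.78^2 - 0.63^2)/(2*0.78*0.63) = -0.94024725
th2 = acos(-0.94024725) = 160.0931 deg

160.0931 degrees


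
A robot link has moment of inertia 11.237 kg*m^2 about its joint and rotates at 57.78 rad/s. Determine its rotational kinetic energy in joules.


KE = (1/2)*I*omega^2 = 0.5*11.237*57.78^2 = 18757.5218

18757.5218 J


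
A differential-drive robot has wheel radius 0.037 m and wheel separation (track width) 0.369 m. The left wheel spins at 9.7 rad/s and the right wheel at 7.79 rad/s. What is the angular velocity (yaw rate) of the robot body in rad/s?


omega = r*(wR - wL)/L = 0.037*(7.79 - (9.7))/0.369 = -0.1915

-0.1915 rad/s


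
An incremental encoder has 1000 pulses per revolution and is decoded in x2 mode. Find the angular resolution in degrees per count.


resolution = 360 / (PPR * 2) = 360 / 2000 = 0.1800

0.1800 degrees


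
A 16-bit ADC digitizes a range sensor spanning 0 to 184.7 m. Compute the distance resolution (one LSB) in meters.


res = range / 2^n = 184.7/2^16 = 184.7/65536 = 0.0028

0.0028 m


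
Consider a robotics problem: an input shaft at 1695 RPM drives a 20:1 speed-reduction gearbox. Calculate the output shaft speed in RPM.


omega_out = omega_in / N = 1695 / 20 = 84.7500

84.7500 RPM


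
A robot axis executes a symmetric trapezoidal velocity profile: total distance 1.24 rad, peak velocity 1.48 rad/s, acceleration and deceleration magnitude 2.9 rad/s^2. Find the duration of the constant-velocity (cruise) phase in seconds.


t_acc = v/a = 0.510345 s, d_acc = v^2/(2a) = 0.377655 rad each
d_cruise = 1.24 - 2*0.377655 = 0.484690 rad
t_cruise = d_cruise/v = 0.484690/1.48 = 0.3275

0.3275 s


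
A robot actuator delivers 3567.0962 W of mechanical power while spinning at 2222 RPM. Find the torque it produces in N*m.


omega = 2222 * 2*pi/60 = 232.687296 rad/s
tau = P / omega = 3567.0962 / 232.687296 = 15.3300

15.3300 N*m


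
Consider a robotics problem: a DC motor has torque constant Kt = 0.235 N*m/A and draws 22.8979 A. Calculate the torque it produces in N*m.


tau = Kt * I = 0.235*22.8979 = 5.3810

5.3810 N*m


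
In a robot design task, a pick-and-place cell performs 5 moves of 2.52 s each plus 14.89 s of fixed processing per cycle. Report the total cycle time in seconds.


T = 5*2.52 + 14.89 = 27.4900

27.4900 s


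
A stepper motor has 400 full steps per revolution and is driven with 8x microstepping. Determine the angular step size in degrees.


step = 360/(400*8) = 360/3200 = 0.1125

0.1125 degrees
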